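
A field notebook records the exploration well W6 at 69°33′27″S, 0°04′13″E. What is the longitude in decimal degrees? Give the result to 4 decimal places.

0° + 4′/60 + 13″/3600 = 0 + 0.06667 + 0.00361 = 0.0703°

0.0703°E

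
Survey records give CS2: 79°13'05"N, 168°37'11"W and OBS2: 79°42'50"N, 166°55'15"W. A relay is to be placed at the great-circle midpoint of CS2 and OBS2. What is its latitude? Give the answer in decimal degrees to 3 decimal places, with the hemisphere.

79.467°N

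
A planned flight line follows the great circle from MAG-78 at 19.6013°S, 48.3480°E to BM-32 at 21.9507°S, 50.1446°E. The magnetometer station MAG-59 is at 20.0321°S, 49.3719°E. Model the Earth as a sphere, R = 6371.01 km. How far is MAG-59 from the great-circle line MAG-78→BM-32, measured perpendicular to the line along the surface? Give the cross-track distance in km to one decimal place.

δ₁₃ = central angle MAG-78→MAG-59 = 0.018417 rad  (haversine)
θ₁₃ = bearing MAG-78→MAG-59 = 114.268°,  θ₁₂ = bearing MAG-78→BM-32 = 144.751°
dₓₜ = R·arcsin(sin δ₁₃ · sin(θ₁₃ − θ₁₂)) = 6371.01·arcsin(0.01842·sin(-30.482°)) = -59.517 km
|dₓₜ| = 59.517 km

59.5 km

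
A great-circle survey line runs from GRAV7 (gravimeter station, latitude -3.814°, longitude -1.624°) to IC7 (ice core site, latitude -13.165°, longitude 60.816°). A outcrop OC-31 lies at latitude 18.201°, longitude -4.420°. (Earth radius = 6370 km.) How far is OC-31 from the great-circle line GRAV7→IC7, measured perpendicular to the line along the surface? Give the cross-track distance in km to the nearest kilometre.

2312 km

δ₁₃ = central angle GRAV7→OC-31 = 0.387233 rad  (haversine)
θ₁₃ = bearing GRAV7→OC-31 = 352.951°,  θ₁₂ = bearing GRAV7→IC7 = 102.873°
dₓₜ = R·arcsin(sin δ₁₃ · sin(θ₁₃ − θ₁₂)) = 6370·arcsin(0.37763·sin(250.078°)) = -2311.965 km
|dₓₜ| = 2311.965 km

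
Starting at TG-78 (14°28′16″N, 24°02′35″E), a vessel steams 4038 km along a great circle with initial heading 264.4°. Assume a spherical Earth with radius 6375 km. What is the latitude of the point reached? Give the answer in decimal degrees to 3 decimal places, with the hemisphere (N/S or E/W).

TG-78: φ = +14.47111°, λ = +24.04306°
δ = d/R = 4038/6375 = 0.633412 rad
φ₂ = arcsin(sin φ₁ cos δ + cos φ₁ sin δ cos θ)
   = arcsin(0.24989·0.80601 + 0.96827·0.59190·-0.09758) = 8.36562°
λ₂ = λ₁ + atan2(sin θ sin δ cos φ₁, cos δ − sin φ₁ sin φ₂) = -12.49870°

8.366°N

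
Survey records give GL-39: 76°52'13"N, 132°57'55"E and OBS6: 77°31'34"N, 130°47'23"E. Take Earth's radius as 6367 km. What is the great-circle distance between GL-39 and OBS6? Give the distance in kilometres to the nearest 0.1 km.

GL-39: φ = +76.87028°, λ = +132.96528°
OBS6: φ = +77.52611°, λ = +130.78972°
Δφ = 0.6558°,  Δλ = -2.1756°
a = sin²(Δφ/2) + cos φ₁ cos φ₂ sin²(Δλ/2) = 0.000050
c = 2·arcsin(√a) = 0.014204 rad = 0.8138°
d = R·c = 6367 × 0.014204 = 90.4 km

90.4 km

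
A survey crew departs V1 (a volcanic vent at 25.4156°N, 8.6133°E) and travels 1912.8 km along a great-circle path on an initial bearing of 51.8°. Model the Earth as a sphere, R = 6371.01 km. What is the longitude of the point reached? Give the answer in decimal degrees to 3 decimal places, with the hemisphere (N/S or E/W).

25.119°E

δ = d/R = 1912.8/6371.01 = 0.300235 rad
φ₂ = arcsin(sin φ₁ cos δ + cos φ₁ sin δ cos θ)
   = arcsin(0.42918·0.95527 + 0.90322·0.29574·0.61841) = 35.11175°
λ₂ = λ₁ + atan2(sin θ sin δ cos φ₁, cos δ − sin φ₁ sin φ₂) = 25.11910°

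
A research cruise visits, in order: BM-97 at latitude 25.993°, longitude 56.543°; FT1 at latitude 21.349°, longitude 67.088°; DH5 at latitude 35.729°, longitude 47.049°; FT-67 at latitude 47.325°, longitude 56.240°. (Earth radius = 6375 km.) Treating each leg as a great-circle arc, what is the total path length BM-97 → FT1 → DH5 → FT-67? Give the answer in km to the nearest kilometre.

BM-97→FT1: c = 0.186935 rad, d = 1191.71 km
FT1→DH5: c = 0.395260 rad, d = 2519.79 km
DH5→FT-67: c = 0.234956 rad, d = 1497.84 km
Total = 1191.71 + 2519.79 + 1497.84 = 5209.34 km

5209 km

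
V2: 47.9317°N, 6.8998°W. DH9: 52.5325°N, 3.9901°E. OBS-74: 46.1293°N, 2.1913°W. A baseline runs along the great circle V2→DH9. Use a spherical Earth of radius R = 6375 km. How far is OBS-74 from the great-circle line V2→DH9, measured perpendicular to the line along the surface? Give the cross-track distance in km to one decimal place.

371.4 km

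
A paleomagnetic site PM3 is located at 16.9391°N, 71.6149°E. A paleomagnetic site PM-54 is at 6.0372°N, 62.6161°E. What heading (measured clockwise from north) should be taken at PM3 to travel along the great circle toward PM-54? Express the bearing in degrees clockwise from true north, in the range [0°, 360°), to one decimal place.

220.0°

Δλ = -8.9988°
y = sin Δλ · cos φ₂ = -0.155546
x = cos φ₁ sin φ₂ − sin φ₁ cos φ₂ cos Δλ = -0.185562
θ = atan2(y, x) = -140.0287° → 219.9713° (mod 360°)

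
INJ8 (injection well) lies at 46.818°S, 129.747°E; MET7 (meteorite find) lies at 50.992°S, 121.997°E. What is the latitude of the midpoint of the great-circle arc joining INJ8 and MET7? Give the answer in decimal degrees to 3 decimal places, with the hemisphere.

Bx = cos φ₂ cos Δλ = 0.623680,  By = cos φ₂ sin Δλ = -0.084879
φₘ = atan2(sin φ₁ + sin φ₂, √((cos φ₁ + Bx)² + By²)) = -48.96984°
λₘ = λ₁ + atan2(By, cos φ₁ + Bx) = 126.03415°

48.970°S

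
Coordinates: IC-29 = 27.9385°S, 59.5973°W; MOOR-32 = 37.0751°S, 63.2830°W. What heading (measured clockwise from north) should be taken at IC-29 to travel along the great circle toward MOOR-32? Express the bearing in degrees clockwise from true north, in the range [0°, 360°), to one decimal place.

Δλ = -3.6857°
y = sin Δλ · cos φ₂ = -0.051288
x = cos φ₁ sin φ₂ − sin φ₁ cos φ₂ cos Δλ = -0.159562
θ = atan2(y, x) = -162.1810° → 197.8190° (mod 360°)

197.8°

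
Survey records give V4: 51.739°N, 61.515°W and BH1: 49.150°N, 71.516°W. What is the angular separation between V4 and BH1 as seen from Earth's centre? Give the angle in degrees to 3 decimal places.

Δφ = -2.5890°,  Δλ = -10.0010°
a = sin²(Δφ/2) + cos φ₁ cos φ₂ sin²(Δλ/2) = 0.003588
c = 2·arcsin(√a) = 0.119866 rad = 6.8678°

6.868°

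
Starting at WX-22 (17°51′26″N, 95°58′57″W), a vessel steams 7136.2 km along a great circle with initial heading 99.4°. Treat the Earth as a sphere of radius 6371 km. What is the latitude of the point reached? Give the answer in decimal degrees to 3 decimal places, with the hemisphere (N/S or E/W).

0.365°S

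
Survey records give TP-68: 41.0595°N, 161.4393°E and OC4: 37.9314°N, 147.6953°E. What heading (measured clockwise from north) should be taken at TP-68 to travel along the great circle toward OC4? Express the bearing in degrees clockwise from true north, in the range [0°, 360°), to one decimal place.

258.0°

Δλ = -13.7440°
y = sin Δλ · cos φ₂ = -0.187394
x = cos φ₁ sin φ₂ − sin φ₁ cos φ₂ cos Δλ = -0.039734
θ = atan2(y, x) = -101.9715° → 258.0285° (mod 360°)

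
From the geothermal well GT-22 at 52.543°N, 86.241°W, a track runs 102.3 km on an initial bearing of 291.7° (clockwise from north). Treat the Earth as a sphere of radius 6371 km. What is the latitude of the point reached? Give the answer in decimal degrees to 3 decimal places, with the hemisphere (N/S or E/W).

52.875°N

δ = d/R = 102.3/6371 = 0.016057 rad
φ₂ = arcsin(sin φ₁ cos δ + cos φ₁ sin δ cos θ)
   = arcsin(0.79381·0.99987 + 0.60817·0.01606·0.36975) = 52.87477°
λ₂ = λ₁ + atan2(sin θ sin δ cos φ₁, cos δ − sin φ₁ sin φ₂) = -87.65736°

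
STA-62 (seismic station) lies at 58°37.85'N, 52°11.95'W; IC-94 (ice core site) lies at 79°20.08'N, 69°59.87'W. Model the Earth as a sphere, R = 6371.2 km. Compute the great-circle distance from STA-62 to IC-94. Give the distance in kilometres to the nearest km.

2384 km

STA-62: φ = +58.63083°, λ = -52.19917°
IC-94: φ = +79.33467°, λ = -69.99783°
Δφ = 20.7038°,  Δλ = -17.7987°
a = sin²(Δφ/2) + cos φ₁ cos φ₂ sin²(Δλ/2) = 0.034595
c = 2·arcsin(√a) = 0.374176 rad = 21.4387°
d = R·c = 6371.2 × 0.374176 = 2383.9 km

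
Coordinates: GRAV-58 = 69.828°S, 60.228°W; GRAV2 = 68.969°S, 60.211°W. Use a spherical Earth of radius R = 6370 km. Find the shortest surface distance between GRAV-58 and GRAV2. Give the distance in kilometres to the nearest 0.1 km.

Δφ = 0.8590°,  Δλ = 0.0170°
a = sin²(Δφ/2) + cos φ₁ cos φ₂ sin²(Δλ/2) = 0.000056
c = 2·arcsin(√a) = 0.014993 rad = 0.8590°
d = R·c = 6370 × 0.014993 = 95.5 km

95.5 km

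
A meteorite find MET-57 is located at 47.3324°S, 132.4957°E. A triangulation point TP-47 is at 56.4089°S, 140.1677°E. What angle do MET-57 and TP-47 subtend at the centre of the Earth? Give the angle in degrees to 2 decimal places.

10.22°

Δφ = -9.0765°,  Δλ = 7.6720°
a = sin²(Δφ/2) + cos φ₁ cos φ₂ sin²(Δλ/2) = 0.007939
c = 2·arcsin(√a) = 0.178438 rad = 10.2238°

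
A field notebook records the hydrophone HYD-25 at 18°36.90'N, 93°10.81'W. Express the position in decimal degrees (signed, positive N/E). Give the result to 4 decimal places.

+18.6150°, -93.1802°

lat: 18.6150° N → +18.6150°
lon: 93.1802° W → -93.1802°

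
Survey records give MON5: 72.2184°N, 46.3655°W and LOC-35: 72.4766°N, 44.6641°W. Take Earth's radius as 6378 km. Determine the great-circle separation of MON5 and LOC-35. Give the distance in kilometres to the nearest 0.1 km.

Δφ = 0.2582°,  Δλ = 1.7014°
a = sin²(Δφ/2) + cos φ₁ cos φ₂ sin²(Δλ/2) = 0.000025
c = 2·arcsin(√a) = 0.010069 rad = 0.5769°
d = R·c = 6378 × 0.010069 = 64.2 km

64.2 km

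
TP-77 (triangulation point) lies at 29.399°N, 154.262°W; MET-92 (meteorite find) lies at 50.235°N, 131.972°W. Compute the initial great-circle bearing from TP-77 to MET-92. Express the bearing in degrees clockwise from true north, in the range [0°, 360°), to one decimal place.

Δλ = 22.2900°
y = sin Δλ · cos φ₂ = 0.242612
x = cos φ₁ sin φ₂ − sin φ₁ cos φ₂ cos Δλ = 0.379157
θ = atan2(y, x) = 32.6141° → 32.6141° (mod 360°)

32.6°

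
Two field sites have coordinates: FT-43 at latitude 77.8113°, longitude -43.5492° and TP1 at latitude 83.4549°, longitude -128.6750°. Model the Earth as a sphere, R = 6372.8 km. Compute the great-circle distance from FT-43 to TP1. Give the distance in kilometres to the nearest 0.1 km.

Δφ = 5.6436°,  Δλ = -85.1258°
a = sin²(Δφ/2) + cos φ₁ cos φ₂ sin²(Δλ/2) = 0.013434
c = 2·arcsin(√a) = 0.232334 rad = 13.3117°
d = R·c = 6372.8 × 0.232334 = 1480.6 km

1480.6 km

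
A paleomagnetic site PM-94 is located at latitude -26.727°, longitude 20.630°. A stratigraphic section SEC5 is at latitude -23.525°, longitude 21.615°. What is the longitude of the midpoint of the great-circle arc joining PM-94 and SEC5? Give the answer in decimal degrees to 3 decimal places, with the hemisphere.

21.129°E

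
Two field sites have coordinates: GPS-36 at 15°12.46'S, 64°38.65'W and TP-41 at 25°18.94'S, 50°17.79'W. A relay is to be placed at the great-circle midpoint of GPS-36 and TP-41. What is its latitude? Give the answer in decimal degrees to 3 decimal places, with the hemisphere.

20.408°S

GPS-36: φ = -15.20767°, λ = -64.64417°
TP-41: φ = -25.31567°, λ = -50.29650°
Bx = cos φ₂ cos Δλ = 0.875771,  By = cos φ₂ sin Δλ = 0.224007
φₘ = atan2(sin φ₁ + sin φ₂, √((cos φ₁ + Bx)² + By²)) = -20.40823°
λₘ = λ₁ + atan2(By, cos φ₁ + Bx) = -57.70577°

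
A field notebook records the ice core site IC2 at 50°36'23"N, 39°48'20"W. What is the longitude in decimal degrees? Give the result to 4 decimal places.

39.8056°W

39° + 48′/60 + 20″/3600 = 39 + 0.80000 + 0.00556 = 39.8056°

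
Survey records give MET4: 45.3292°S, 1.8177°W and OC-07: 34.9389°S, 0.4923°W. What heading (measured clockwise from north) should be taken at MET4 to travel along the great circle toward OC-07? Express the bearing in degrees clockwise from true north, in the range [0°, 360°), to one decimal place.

6.0°

Δλ = 1.3254°
y = sin Δλ · cos φ₂ = 0.018962
x = cos φ₁ sin φ₂ − sin φ₁ cos φ₂ cos Δλ = 0.180197
θ = atan2(y, x) = 6.0070° → 6.0070° (mod 360°)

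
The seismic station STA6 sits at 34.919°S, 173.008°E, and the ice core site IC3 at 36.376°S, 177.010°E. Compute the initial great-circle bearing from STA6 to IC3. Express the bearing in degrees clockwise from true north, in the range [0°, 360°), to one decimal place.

115.3°

Δλ = 4.0020°
y = sin Δλ · cos φ₂ = 0.056192
x = cos φ₁ sin φ₂ − sin φ₁ cos φ₂ cos Δλ = -0.026551
θ = atan2(y, x) = 115.2906° → 115.2906° (mod 360°)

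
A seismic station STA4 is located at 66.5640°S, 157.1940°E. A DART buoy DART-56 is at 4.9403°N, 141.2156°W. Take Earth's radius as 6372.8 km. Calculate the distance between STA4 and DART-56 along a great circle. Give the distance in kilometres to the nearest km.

9311 km

Δφ = 71.5043°,  Δλ = 61.5904°
a = sin²(Δφ/2) + cos φ₁ cos φ₂ sin²(Δλ/2) = 0.445245
c = 2·arcsin(√a) = 1.461067 rad = 83.7130°
d = R·c = 6372.8 × 1.461067 = 9311.1 km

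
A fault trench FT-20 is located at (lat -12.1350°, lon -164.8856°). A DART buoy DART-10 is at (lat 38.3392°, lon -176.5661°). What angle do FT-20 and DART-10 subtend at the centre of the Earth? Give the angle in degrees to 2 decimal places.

51.64°

Δφ = 50.4742°,  Δλ = -11.6805°
a = sin²(Δφ/2) + cos φ₁ cos φ₂ sin²(Δλ/2) = 0.189727
c = 2·arcsin(√a) = 0.901358 rad = 51.6440°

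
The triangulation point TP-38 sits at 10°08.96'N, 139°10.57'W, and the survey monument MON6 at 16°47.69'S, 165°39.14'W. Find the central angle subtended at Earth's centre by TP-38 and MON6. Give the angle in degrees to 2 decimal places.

TP-38: φ = +10.14933°, λ = -139.17617°
MON6: φ = -16.79483°, λ = -165.65233°
Δφ = -26.9442°,  Δλ = -26.4762°
a = sin²(Δφ/2) + cos φ₁ cos φ₂ sin²(Δλ/2) = 0.103693
c = 2·arcsin(√a) = 0.655713 rad = 37.5696°

37.57°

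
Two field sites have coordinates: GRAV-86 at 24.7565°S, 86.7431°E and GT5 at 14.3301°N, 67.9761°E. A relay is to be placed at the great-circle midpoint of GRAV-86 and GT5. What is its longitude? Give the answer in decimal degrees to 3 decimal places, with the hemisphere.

Bx = cos φ₂ cos Δλ = 0.917375,  By = cos φ₂ sin Δλ = -0.311710
φₘ = atan2(sin φ₁ + sin φ₂, √((cos φ₁ + Bx)² + By²)) = -5.28343°
λₘ = λ₁ + atan2(By, cos φ₁ + Bx) = 77.05295°

77.053°E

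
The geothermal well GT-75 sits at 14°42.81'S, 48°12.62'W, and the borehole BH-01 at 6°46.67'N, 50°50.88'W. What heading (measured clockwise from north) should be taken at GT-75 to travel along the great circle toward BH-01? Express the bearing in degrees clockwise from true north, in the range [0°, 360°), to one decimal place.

352.9°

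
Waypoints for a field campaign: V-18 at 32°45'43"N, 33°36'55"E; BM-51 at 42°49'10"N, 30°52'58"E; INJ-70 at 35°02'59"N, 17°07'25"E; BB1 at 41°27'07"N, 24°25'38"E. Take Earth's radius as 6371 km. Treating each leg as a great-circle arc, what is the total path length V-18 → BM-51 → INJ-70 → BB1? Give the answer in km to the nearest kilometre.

V-18: φ = +32.76194°, λ = +33.61528°
BM-51: φ = +42.81944°, λ = +30.88278°
INJ-70: φ = +35.04972°, λ = +17.12361°
BB1: φ = +41.45194°, λ = +24.42722°
V-18→BM-51: c = 0.179508 rad, d = 1143.65 km
BM-51→INJ-70: c = 0.230344 rad, d = 1467.52 km
INJ-70→BB1: c = 0.149906 rad, d = 955.05 km
Total = 1143.65 + 1467.52 + 955.05 = 3566.21 km

3566 km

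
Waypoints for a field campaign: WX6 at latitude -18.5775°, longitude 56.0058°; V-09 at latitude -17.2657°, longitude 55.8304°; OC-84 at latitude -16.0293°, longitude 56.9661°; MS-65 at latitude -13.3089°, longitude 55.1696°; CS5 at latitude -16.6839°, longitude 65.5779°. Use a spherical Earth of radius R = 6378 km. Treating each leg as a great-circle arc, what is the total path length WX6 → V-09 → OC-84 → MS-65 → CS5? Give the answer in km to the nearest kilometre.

1870 km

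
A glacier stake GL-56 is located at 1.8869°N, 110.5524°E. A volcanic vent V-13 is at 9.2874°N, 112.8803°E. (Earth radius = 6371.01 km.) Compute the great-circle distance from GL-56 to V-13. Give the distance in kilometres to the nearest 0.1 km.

Δφ = 7.4005°,  Δλ = 2.3279°
a = sin²(Δφ/2) + cos φ₁ cos φ₂ sin²(Δλ/2) = 0.004572
c = 2·arcsin(√a) = 0.135336 rad = 7.7542°
d = R·c = 6371.01 × 0.135336 = 862.2 km

862.2 km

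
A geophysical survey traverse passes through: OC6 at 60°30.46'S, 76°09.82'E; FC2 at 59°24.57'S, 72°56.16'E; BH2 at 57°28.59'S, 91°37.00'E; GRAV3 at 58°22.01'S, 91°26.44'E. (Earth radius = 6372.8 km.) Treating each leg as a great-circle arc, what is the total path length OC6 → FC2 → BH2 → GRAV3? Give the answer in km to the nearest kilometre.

OC6: φ = -60.50767°, λ = +76.16367°
FC2: φ = -59.40950°, λ = +72.93600°
BH2: φ = -57.47650°, λ = +91.61667°
GRAV3: φ = -58.36683°, λ = +91.44067°
OC6→FC2: c = 0.034093 rad, d = 217.27 km
FC2→BH2: c = 0.173324 rad, d = 1104.56 km
BH2→GRAV3: c = 0.015625 rad, d = 99.57 km
Total = 217.27 + 1104.56 + 99.57 = 1421.40 km

1421 km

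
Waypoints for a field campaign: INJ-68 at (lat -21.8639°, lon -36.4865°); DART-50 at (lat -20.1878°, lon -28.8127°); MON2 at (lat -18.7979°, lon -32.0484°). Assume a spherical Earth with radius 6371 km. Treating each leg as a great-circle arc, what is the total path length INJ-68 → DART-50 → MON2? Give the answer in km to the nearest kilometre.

1191 km

INJ-68→DART-50: c = 0.128375 rad, d = 817.87 km
DART-50→MON2: c = 0.058501 rad, d = 372.71 km
Total = 817.87 + 372.71 = 1190.58 km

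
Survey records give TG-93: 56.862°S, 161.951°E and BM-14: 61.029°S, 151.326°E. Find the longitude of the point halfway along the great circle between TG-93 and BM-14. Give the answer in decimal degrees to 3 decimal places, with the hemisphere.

Bx = cos φ₂ cos Δλ = 0.476062,  By = cos φ₂ sin Δλ = -0.089308
φₘ = atan2(sin φ₁ + sin φ₂, √((cos φ₁ + Bx)² + By²)) = -59.05399°
λₘ = λ₁ + atan2(By, cos φ₁ + Bx) = 156.96038°

156.960°E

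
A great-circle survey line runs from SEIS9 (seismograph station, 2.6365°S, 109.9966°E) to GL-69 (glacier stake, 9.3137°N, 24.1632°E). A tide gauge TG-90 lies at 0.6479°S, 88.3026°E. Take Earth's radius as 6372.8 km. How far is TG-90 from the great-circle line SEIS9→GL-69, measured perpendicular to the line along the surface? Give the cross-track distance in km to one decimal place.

191.8 km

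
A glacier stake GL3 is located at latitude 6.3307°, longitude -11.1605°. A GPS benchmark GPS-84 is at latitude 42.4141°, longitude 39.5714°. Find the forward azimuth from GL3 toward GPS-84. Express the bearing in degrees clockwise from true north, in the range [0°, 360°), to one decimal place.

42.7°

Δλ = 50.7319°
y = sin Δλ · cos φ₂ = 0.571578
x = cos φ₁ sin φ₂ − sin φ₁ cos φ₂ cos Δλ = 0.618843
θ = atan2(y, x) = 42.7263° → 42.7263° (mod 360°)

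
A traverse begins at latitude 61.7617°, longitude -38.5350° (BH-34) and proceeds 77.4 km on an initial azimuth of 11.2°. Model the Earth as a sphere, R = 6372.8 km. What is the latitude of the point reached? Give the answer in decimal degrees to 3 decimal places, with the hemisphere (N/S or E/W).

62.444°N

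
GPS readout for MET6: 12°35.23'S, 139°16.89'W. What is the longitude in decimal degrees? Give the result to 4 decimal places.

139.2815°W

139° + 16.89′/60 = 139 + 0.28150 = 139.2815°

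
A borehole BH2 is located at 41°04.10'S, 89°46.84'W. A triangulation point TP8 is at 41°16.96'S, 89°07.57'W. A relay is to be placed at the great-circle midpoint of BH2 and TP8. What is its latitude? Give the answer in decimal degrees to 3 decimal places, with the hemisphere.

41.176°S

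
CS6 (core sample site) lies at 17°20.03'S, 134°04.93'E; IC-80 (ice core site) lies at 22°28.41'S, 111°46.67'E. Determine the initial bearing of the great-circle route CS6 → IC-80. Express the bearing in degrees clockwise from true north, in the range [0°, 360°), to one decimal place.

252.6°

CS6: φ = -17.33383°, λ = +134.08217°
IC-80: φ = -22.47350°, λ = +111.77783°
Δλ = -22.3043°
y = sin Δλ · cos φ₂ = -0.350704
x = cos φ₁ sin φ₂ − sin φ₁ cos φ₂ cos Δλ = -0.110182
θ = atan2(y, x) = -107.4414° → 252.5586° (mod 360°)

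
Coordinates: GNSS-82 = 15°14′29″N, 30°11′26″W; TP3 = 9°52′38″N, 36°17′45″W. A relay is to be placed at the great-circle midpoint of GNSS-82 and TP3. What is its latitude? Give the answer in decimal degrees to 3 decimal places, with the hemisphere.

12.577°N

GNSS-82: φ = +15.24139°, λ = -30.19056°
TP3: φ = +9.87722°, λ = -36.29583°
Bx = cos φ₂ cos Δλ = 0.979590,  By = cos φ₂ sin Δλ = -0.104779
φₘ = atan2(sin φ₁ + sin φ₂, √((cos φ₁ + Bx)² + By²)) = 12.57658°
λₘ = λ₁ + atan2(By, cos φ₁ + Bx) = -33.27508°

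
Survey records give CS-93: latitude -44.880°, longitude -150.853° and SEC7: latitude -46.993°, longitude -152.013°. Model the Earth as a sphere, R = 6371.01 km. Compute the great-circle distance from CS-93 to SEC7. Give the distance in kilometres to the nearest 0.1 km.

251.5 km

Δφ = -2.1130°,  Δλ = -1.1600°
a = sin²(Δφ/2) + cos φ₁ cos φ₂ sin²(Δλ/2) = 0.000389
c = 2·arcsin(√a) = 0.039474 rad = 2.2617°
d = R·c = 6371.01 × 0.039474 = 251.5 km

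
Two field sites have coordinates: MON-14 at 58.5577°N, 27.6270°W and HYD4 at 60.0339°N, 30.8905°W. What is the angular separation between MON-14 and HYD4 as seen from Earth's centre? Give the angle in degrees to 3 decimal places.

Δφ = 1.4762°,  Δλ = -3.2635°
a = sin²(Δφ/2) + cos φ₁ cos φ₂ sin²(Δλ/2) = 0.000377
c = 2·arcsin(√a) = 0.038846 rad = 2.2257°

2.226°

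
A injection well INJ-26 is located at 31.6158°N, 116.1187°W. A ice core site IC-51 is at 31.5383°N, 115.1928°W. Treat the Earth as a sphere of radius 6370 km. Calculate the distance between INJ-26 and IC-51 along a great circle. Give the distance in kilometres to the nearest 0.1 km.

Δφ = -0.0775°,  Δλ = 0.9259°
a = sin²(Δφ/2) + cos φ₁ cos φ₂ sin²(Δλ/2) = 0.000048
c = 2·arcsin(√a) = 0.013834 rad = 0.7926°
d = R·c = 6370 × 0.013834 = 88.1 km

88.1 km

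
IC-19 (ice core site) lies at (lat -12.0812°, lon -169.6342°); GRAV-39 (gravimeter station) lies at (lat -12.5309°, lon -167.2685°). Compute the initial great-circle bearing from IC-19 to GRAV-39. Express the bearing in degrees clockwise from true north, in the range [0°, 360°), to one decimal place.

101.3°

Δλ = 2.3657°
y = sin Δλ · cos φ₂ = 0.040294
x = cos φ₁ sin φ₂ − sin φ₁ cos φ₂ cos Δλ = -0.008023
θ = atan2(y, x) = 101.2606° → 101.2606° (mod 360°)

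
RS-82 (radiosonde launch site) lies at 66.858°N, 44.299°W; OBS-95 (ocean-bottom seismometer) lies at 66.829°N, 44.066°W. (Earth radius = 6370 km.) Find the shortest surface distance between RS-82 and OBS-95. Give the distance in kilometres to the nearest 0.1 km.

10.7 km

Δφ = -0.0290°,  Δλ = 0.2330°
a = sin²(Δφ/2) + cos φ₁ cos φ₂ sin²(Δλ/2) = 0.000001
c = 2·arcsin(√a) = 0.001677 rad = 0.0961°
d = R·c = 6370 × 0.001677 = 10.7 km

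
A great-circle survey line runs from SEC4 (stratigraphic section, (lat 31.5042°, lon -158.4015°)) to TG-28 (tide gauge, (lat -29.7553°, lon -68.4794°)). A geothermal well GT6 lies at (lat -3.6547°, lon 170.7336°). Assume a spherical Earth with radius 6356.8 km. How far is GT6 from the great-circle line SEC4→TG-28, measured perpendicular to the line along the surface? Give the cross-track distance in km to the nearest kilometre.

δ₁₃ = central angle SEC4→GT6 = 0.799511 rad  (haversine)
θ₁₃ = bearing SEC4→GT6 = 225.564°,  θ₁₂ = bearing SEC4→TG-28 = 116.018°
dₓₜ = R·arcsin(sin δ₁₃ · sin(θ₁₃ − θ₁₂)) = 6356.8·arcsin(0.71702·sin(109.546°)) = 4716.155 km
|dₓₜ| = 4716.155 km

4716 km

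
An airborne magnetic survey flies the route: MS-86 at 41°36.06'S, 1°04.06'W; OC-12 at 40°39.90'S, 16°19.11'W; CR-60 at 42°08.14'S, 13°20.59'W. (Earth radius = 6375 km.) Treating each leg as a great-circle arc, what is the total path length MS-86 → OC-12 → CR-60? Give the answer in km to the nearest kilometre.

1578 km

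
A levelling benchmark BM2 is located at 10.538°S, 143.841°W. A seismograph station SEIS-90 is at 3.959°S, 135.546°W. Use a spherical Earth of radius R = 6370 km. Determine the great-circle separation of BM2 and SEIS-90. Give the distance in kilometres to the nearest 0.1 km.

Δφ = 6.5790°,  Δλ = 8.2950°
a = sin²(Δφ/2) + cos φ₁ cos φ₂ sin²(Δλ/2) = 0.008423
c = 2·arcsin(√a) = 0.183811 rad = 10.5316°
d = R·c = 6370 × 0.183811 = 1170.9 km

1170.9 km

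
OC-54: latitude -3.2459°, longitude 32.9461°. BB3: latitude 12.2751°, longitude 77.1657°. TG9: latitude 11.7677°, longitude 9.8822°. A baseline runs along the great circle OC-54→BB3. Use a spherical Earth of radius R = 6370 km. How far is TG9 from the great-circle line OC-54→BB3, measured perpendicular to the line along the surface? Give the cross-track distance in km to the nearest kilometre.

2427 km

δ₁₃ = central angle OC-54→TG9 = 0.478388 rad  (haversine)
θ₁₃ = bearing OC-54→TG9 = 303.580°,  θ₁₂ = bearing OC-54→BB3 = 69.712°
dₓₜ = R·arcsin(sin δ₁₃ · sin(θ₁₃ − θ₁₂)) = 6370·arcsin(0.46035·sin(233.868°)) = -2426.654 km
|dₓₜ| = 2426.654 km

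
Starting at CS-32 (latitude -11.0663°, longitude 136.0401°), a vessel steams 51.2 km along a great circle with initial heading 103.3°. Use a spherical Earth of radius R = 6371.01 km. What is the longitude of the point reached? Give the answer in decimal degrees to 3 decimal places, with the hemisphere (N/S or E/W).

δ = d/R = 51.2/6371.01 = 0.008036 rad
φ₂ = arcsin(sin φ₁ cos δ + cos φ₁ sin δ cos θ)
   = arcsin(-0.19194·0.99997 + 0.98141·0.00804·-0.23005) = -11.17188°
λ₂ = λ₁ + atan2(sin θ sin δ cos φ₁, cos δ − sin φ₁ sin φ₂) = 136.49686°

136.497°E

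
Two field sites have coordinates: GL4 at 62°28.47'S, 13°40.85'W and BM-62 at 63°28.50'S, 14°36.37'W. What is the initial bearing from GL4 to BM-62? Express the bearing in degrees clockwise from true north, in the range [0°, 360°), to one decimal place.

202.4°

GL4: φ = -62.47450°, λ = -13.68083°
BM-62: φ = -63.47500°, λ = -14.60617°
Δλ = -0.9253°
y = sin Δλ · cos φ₂ = -0.007212
x = cos φ₁ sin φ₂ − sin φ₁ cos φ₂ cos Δλ = -0.017513
θ = atan2(y, x) = -157.6171° → 202.3829° (mod 360°)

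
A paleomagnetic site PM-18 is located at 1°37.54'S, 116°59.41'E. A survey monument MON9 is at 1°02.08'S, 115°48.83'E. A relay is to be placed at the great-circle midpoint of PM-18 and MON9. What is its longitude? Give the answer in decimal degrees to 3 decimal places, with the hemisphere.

PM-18: φ = -1.62567°, λ = +116.99017°
MON9: φ = -1.03467°, λ = +115.81383°
Bx = cos φ₂ cos Δλ = 0.999626,  By = cos φ₂ sin Δλ = -0.020526
φₘ = atan2(sin φ₁ + sin φ₂, √((cos φ₁ + Bx)² + By²)) = -1.33024°
λₘ = λ₁ + atan2(By, cos φ₁ + Bx) = 116.40193°

116.402°E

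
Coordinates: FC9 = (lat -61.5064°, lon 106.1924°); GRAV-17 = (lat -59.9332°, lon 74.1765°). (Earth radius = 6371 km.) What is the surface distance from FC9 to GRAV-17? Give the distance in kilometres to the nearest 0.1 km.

1732.1 km

Δφ = 1.5732°,  Δλ = -32.0159°
a = sin²(Δφ/2) + cos φ₁ cos φ₂ sin²(Δλ/2) = 0.018365
c = 2·arcsin(√a) = 0.271873 rad = 15.5772°
d = R·c = 6371 × 0.271873 = 1732.1 km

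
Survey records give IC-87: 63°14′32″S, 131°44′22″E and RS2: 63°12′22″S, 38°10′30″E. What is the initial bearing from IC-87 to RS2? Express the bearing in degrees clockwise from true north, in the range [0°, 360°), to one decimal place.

226.5°

IC-87: φ = -63.24222°, λ = +131.73944°
RS2: φ = -63.20611°, λ = +38.17500°
Δλ = -93.5644°
y = sin Δλ · cos φ₂ = -0.449910
x = cos φ₁ sin φ₂ − sin φ₁ cos φ₂ cos Δλ = -0.426906
θ = atan2(y, x) = -133.4971° → 226.5029° (mod 360°)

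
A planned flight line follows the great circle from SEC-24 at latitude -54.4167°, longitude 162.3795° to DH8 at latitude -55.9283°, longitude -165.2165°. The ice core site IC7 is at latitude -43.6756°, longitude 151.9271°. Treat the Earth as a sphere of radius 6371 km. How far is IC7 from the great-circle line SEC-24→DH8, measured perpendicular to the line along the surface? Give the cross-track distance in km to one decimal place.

814.8 km

δ₁₃ = central angle SEC-24→IC7 = 0.221834 rad  (haversine)
θ₁₃ = bearing SEC-24→IC7 = 323.389°,  θ₁₂ = bearing SEC-24→DH8 = 107.961°
dₓₜ = R·arcsin(sin δ₁₃ · sin(θ₁₃ − θ₁₂)) = 6371·arcsin(0.22002·sin(215.428°)) = -814.780 km
|dₓₜ| = 814.780 km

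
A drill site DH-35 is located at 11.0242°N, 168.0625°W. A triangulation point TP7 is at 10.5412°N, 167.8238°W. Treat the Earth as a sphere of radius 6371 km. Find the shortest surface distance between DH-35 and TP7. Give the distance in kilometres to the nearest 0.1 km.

Δφ = -0.4830°,  Δλ = 0.2387°
a = sin²(Δφ/2) + cos φ₁ cos φ₂ sin²(Δλ/2) = 0.000022
c = 2·arcsin(√a) = 0.009371 rad = 0.5369°
d = R·c = 6371 × 0.009371 = 59.7 km

59.7 km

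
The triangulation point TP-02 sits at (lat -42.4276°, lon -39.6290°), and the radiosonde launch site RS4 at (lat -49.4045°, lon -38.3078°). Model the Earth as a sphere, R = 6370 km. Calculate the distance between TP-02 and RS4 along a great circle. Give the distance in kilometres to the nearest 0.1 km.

782.3 km

Δφ = -6.9769°,  Δλ = 1.3212°
a = sin²(Δφ/2) + cos φ₁ cos φ₂ sin²(Δλ/2) = 0.003766
c = 2·arcsin(√a) = 0.122817 rad = 7.0369°
d = R·c = 6370 × 0.122817 = 782.3 km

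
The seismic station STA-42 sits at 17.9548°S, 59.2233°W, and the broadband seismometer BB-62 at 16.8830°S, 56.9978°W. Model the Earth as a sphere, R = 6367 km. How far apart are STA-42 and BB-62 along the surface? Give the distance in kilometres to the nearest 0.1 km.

Δφ = 1.0718°,  Δλ = 2.2255°
a = sin²(Δφ/2) + cos φ₁ cos φ₂ sin²(Δλ/2) = 0.000431
c = 2·arcsin(√a) = 0.041514 rad = 2.3786°
d = R·c = 6367 × 0.041514 = 264.3 km

264.3 km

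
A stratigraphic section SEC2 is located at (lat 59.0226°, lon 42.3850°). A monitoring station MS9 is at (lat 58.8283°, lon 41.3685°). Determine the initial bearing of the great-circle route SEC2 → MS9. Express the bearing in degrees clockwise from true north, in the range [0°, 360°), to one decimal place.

Δλ = -1.0165°
y = sin Δλ · cos φ₂ = -0.009182
x = cos φ₁ sin φ₂ − sin φ₁ cos φ₂ cos Δλ = -0.003321
θ = atan2(y, x) = -109.8852° → 250.1148° (mod 360°)

250.1°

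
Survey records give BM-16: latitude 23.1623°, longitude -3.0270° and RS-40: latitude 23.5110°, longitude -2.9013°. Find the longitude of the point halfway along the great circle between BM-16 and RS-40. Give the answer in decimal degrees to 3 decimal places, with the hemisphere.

Bx = cos φ₂ cos Δλ = 0.916981,  By = cos φ₂ sin Δλ = 0.002012
φₘ = atan2(sin φ₁ + sin φ₂, √((cos φ₁ + Bx)² + By²)) = 23.33666°
λₘ = λ₁ + atan2(By, cos φ₁ + Bx) = -2.96423°

2.964°W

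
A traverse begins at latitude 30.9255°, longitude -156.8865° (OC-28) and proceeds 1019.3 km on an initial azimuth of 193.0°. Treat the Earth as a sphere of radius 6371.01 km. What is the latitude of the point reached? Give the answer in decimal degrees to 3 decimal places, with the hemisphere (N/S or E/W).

21.975°N

δ = d/R = 1019.3/6371.01 = 0.159990 rad
φ₂ = arcsin(sin φ₁ cos δ + cos φ₁ sin δ cos θ)
   = arcsin(0.51392·0.98723 + 0.85784·0.15931·-0.97437) = 21.97497°
λ₂ = λ₁ + atan2(sin θ sin δ cos φ₁, cos δ − sin φ₁ sin φ₂) = -159.10120°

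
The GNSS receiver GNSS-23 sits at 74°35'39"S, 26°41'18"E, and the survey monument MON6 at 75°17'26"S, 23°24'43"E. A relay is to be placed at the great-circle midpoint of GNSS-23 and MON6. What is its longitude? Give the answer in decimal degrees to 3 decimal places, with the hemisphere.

25.087°E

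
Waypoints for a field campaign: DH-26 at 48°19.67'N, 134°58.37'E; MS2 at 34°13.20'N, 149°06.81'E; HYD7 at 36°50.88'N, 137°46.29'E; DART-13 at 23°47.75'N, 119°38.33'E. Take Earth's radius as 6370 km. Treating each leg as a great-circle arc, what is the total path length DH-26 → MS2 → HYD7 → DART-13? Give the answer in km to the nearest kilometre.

DH-26: φ = +48.32783°, λ = +134.97283°
MS2: φ = +34.22000°, λ = +149.11350°
HYD7: φ = +36.84800°, λ = +137.77150°
DART-13: φ = +23.79583°, λ = +119.63883°
DH-26→MS2: c = 0.307213 rad, d = 1956.95 km
MS2→HYD7: c = 0.167373 rad, d = 1066.16 km
HYD7→DART-13: c = 0.354551 rad, d = 2258.49 km
Total = 1956.95 + 1066.16 + 2258.49 = 5281.60 km

5282 km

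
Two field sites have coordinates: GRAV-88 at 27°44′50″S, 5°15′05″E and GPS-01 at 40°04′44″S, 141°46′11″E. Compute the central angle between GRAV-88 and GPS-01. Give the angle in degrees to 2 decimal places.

101.05°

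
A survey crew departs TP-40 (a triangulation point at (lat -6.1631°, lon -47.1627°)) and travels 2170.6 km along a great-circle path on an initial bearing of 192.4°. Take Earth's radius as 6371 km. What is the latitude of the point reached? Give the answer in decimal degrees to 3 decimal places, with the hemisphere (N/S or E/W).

δ = d/R = 2170.6/6371 = 0.340700 rad
φ₂ = arcsin(sin φ₁ cos δ + cos φ₁ sin δ cos θ)
   = arcsin(-0.10736·0.94252 + 0.99422·0.33415·-0.97667) = -25.19207°
λ₂ = λ₁ + atan2(sin θ sin δ cos φ₁, cos δ − sin φ₁ sin φ₂) = -51.71076°

25.192°S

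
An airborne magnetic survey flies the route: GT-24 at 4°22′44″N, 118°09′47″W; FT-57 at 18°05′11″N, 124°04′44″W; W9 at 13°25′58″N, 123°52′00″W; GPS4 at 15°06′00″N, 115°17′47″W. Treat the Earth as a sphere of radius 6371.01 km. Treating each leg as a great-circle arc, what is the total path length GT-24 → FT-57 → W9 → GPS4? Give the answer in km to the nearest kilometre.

GT-24: φ = +4.37889°, λ = -118.16306°
FT-57: φ = +18.08639°, λ = -124.07889°
W9: φ = +13.43278°, λ = -123.86667°
GPS4: φ = +15.10000°, λ = -115.29639°
GT-24→FT-57: c = 0.259687 rad, d = 1654.47 km
FT-57→W9: c = 0.081299 rad, d = 517.96 km
W9→GPS4: c = 0.147844 rad, d = 941.92 km
Total = 1654.47 + 517.96 + 941.92 = 3114.34 km

3114 km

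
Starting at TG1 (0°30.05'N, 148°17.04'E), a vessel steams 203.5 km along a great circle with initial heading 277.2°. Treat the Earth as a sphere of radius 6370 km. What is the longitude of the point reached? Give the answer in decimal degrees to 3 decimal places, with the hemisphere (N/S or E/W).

TG1: φ = +0.50083°, λ = +148.28400°
δ = d/R = 203.5/6370 = 0.031947 rad
φ₂ = arcsin(sin φ₁ cos δ + cos φ₁ sin δ cos θ)
   = arcsin(0.00874·0.99949 + 0.99996·0.03194·0.12533) = 0.72995°
λ₂ = λ₁ + atan2(sin θ sin δ cos φ₁, cos δ − sin φ₁ sin φ₂) = 146.46788°

146.468°E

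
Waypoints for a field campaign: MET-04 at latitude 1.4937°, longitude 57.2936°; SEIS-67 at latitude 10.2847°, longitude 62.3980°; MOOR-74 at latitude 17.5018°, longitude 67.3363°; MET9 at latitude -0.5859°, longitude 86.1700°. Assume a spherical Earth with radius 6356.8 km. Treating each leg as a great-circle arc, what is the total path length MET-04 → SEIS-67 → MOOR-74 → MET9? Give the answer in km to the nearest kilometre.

4961 km

MET-04→SEIS-67: c = 0.177140 rad, d = 1126.04 km
SEIS-67→MOOR-74: c = 0.151181 rad, d = 961.03 km
MOOR-74→MET9: c = 0.452120 rad, d = 2874.03 km
Total = 1126.04 + 961.03 + 2874.03 = 4961.10 km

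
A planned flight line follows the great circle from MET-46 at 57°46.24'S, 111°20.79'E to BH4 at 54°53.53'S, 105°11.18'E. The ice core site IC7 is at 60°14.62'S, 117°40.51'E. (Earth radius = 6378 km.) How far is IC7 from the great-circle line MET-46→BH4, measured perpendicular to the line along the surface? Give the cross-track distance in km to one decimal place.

18.6 km

MET-46: φ = -57.77067°, λ = +111.34650°
BH4: φ = -54.89217°, λ = +105.18633°
IC7: φ = -60.24367°, λ = +117.67517°
δ₁₃ = central angle MET-46→IC7 = 0.071350 rad  (haversine)
θ₁₃ = bearing MET-46→IC7 = 129.877°,  θ₁₂ = bearing MET-46→BH4 = 307.531°
dₓₜ = R·arcsin(sin δ₁₃ · sin(θ₁₃ − θ₁₂)) = 6378·arcsin(0.07129·sin(-177.654°)) = -18.611 km
|dₓₜ| = 18.611 km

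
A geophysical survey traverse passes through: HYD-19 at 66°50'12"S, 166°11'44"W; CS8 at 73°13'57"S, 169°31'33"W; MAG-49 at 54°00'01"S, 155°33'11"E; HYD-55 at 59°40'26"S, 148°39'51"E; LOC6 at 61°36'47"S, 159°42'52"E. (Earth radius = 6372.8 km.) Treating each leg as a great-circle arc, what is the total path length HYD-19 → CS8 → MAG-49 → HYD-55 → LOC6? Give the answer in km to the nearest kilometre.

HYD-19: φ = -66.83667°, λ = -166.19556°
CS8: φ = -73.23250°, λ = -169.52583°
MAG-49: φ = -54.00028°, λ = +155.55306°
HYD-55: φ = -59.67389°, λ = +148.66417°
LOC6: φ = -61.61306°, λ = +159.71444°
HYD-19→CS8: c = 0.113336 rad, d = 722.27 km
CS8→MAG-49: c = 0.418600 rad, d = 2667.65 km
MAG-49→HYD-55: c = 0.118741 rad, d = 756.71 km
HYD-55→LOC6: c = 0.100276 rad, d = 639.04 km
Total = 722.27 + 2667.65 + 756.71 + 639.04 = 4785.66 km

4786 km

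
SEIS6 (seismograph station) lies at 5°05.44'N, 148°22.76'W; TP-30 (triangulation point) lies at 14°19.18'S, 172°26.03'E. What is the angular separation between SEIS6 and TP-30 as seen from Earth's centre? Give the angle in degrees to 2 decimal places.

43.44°

SEIS6: φ = +5.09067°, λ = -148.37933°
TP-30: φ = -14.31967°, λ = +172.43383°
Δφ = -19.4103°,  Δλ = -39.1868°
a = sin²(Δφ/2) + cos φ₁ cos φ₂ sin²(Δλ/2) = 0.136950
c = 2·arcsin(√a) = 0.758164 rad = 43.4396°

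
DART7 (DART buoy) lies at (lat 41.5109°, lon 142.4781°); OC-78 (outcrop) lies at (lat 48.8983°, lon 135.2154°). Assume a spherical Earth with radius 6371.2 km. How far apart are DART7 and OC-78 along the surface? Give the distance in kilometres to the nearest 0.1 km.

998.3 km

Δφ = 7.3874°,  Δλ = -7.2627°
a = sin²(Δφ/2) + cos φ₁ cos φ₂ sin²(Δλ/2) = 0.006125
c = 2·arcsin(√a) = 0.156686 rad = 8.9774°
d = R·c = 6371.2 × 0.156686 = 998.3 km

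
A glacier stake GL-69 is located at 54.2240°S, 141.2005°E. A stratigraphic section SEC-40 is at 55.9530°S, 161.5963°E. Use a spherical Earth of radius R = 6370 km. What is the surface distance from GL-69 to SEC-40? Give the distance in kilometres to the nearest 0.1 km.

Δφ = -1.7290°,  Δλ = 20.3958°
a = sin²(Δφ/2) + cos φ₁ cos φ₂ sin²(Δλ/2) = 0.010488
c = 2·arcsin(√a) = 0.205178 rad = 11.7558°
d = R·c = 6370 × 0.205178 = 1307.0 km

1307.0 km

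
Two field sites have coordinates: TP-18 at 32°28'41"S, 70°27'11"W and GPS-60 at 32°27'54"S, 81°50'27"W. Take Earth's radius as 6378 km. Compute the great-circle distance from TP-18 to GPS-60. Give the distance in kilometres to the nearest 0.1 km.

TP-18: φ = -32.47806°, λ = -70.45306°
GPS-60: φ = -32.46500°, λ = -81.84083°
Δφ = 0.0131°,  Δλ = -11.3878°
a = sin²(Δφ/2) + cos φ₁ cos φ₂ sin²(Δλ/2) = 0.007006
c = 2·arcsin(√a) = 0.167601 rad = 9.6028°
d = R·c = 6378 × 0.167601 = 1069.0 km

1069.0 km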